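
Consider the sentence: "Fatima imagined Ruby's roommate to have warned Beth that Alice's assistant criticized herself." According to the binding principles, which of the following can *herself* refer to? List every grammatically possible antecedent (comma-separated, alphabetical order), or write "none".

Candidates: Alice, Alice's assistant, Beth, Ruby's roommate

*herself* is a reflexive; Principle A requires it to be bound within its binding domain — the clause headed by 'criticized'.
— Alice: possessor inside the subject DP of the clause headed by 'criticized'; does not c-command the reflexive — cannot bind it (Principle A).
— Alice's assistant: subject of the clause headed by 'criticized'; c-commands the reflexive within its binding domain — allowed (Principle A).
— Beth: object of the clause headed by 'warned'; c-commands the reflexive but lies outside its binding domain — cannot bind it (Principle A).
— Ruby's roommate: subject of the clause headed by 'warned'; c-commands the reflexive but lies outside its binding domain — cannot bind it (Principle A).

Alice's assistant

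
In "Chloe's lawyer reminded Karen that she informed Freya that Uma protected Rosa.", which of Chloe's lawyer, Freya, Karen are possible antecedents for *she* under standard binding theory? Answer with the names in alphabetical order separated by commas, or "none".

Chloe's lawyer, Karen

*she* is a pronoun; Principle B requires it to be free in its binding domain — the clause headed by 'informed'.
— Chloe's lawyer: subject of the matrix clause; c-commands the pronoun but lies outside its binding domain — allowed.
— Freya: object of the clause headed by 'informed'; is c-commanded by the pronoun; coreference would bind this R-expression — blocked (Principle C).
— Karen: object of the matrix clause; c-commands the pronoun but lies outside its binding domain — allowed.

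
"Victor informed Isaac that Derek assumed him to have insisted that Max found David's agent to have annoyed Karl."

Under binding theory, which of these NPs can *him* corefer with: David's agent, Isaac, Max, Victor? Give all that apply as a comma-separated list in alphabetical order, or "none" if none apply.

*him* is a pronoun; Principle B requires it to be free in its binding domain — the clause headed by 'assumed'.
— David's agent: subject of the clause headed by 'annoyed'; is c-commanded by the pronoun; coreference would bind this R-expression — blocked (Principle C).
— Isaac: object of the matrix clause; c-commands the pronoun but lies outside its binding domain — allowed.
— Max: subject of the clause headed by 'found'; is c-commanded by the pronoun; coreference would bind this R-expression — blocked (Principle C).
— Victor: subject of the matrix clause; c-commands the pronoun but lies outside its binding domain — allowed.

Isaac, Victor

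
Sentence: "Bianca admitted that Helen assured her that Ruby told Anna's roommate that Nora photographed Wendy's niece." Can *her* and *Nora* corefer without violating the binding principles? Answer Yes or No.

No

*Nora* is an R-expression; Principle C requires it to be free (not bound by any c-commanding expression).
— her: object of the clause headed by 'assured'; the pronoun c-commands the R-expression — coreference blocked (Principle C).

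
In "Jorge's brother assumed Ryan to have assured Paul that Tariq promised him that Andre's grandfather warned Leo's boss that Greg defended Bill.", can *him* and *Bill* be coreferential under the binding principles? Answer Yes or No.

No

*Bill* is an R-expression; Principle C requires it to be free (not bound by any c-commanding expression).
— him: object of the clause headed by 'promised'; the pronoun c-commands the R-expression — coreference blocked (Principle C).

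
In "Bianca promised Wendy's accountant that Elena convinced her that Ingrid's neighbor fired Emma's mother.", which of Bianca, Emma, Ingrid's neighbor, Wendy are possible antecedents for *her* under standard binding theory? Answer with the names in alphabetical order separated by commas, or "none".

*her* is a pronoun; Principle B requires it to be free in its binding domain — the clause headed by 'convinced'.
— Bianca: subject of the matrix clause; c-commands the pronoun but lies outside its binding domain — allowed.
— Emma: possessor inside the object DP of the clause headed by 'fired'; is c-commanded by the pronoun; coreference would bind this R-expression — blocked (Principle C).
— Ingrid's neighbor: subject of the clause headed by 'fired'; is c-commanded by the pronoun; coreference would bind this R-expression — blocked (Principle C).
— Wendy: possessor inside the object DP of the matrix clause; does not c-command the pronoun — Principle B does not apply; allowed.

Bianca, Wendy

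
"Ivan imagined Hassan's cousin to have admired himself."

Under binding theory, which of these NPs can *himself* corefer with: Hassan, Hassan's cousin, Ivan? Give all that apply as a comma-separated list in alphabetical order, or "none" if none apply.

*himself* is a reflexive; Principle A requires it to be bound within its binding domain — the clause headed by 'admired'.
— Hassan: possessor inside the subject DP of the clause headed by 'admired'; does not c-command the reflexive — cannot bind it (Principle A).
— Hassan's cousin: subject of the clause headed by 'admired'; c-commands the reflexive within its binding domain — allowed (Principle A).
— Ivan: subject of the matrix clause; c-commands the reflexive but lies outside its binding domain — cannot bind it (Principle A).

Hassan's cousin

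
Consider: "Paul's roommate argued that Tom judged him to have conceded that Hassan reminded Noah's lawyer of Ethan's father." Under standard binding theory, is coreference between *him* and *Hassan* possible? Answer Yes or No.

*Hassan* is an R-expression; Principle C requires it to be free (not bound by any c-commanding expression).
— him: subject of the clause headed by 'conceded'; the pronoun c-commands the R-expression — coreference blocked (Principle C).

No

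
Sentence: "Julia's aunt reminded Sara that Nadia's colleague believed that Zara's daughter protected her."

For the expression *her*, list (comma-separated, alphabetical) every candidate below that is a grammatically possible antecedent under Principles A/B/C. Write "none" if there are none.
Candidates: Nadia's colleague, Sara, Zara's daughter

*her* is a pronoun; Principle B requires it to be free in its binding domain — the clause headed by 'protected'.
— Nadia's colleague: subject of the clause headed by 'believed'; c-commands the pronoun but lies outside its binding domain — allowed.
— Sara: object of the matrix clause; c-commands the pronoun but lies outside its binding domain — allowed.
— Zara's daughter: subject of the clause headed by 'protected'; c-commands the pronoun within its binding domain — blocked (Principle B).

Nadia's colleague, Sara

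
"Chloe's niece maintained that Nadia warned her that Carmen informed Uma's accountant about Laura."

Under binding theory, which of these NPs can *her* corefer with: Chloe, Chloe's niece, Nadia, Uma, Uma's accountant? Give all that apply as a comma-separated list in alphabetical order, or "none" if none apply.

Chloe, Chloe's niece

*her* is a pronoun; Principle B requires it to be free in its binding domain — the clause headed by 'warned'.
— Chloe: possessor inside the subject DP of the matrix clause; does not c-command the pronoun — Principle B does not apply; allowed.
— Chloe's niece: subject of the matrix clause; c-commands the pronoun but lies outside its binding domain — allowed.
— Nadia: subject of the clause headed by 'warned'; c-commands the pronoun within its binding domain — blocked (Principle B).
— Uma: possessor inside the object DP of the clause headed by 'informed'; is c-commanded by the pronoun; coreference would bind this R-expression — blocked (Principle C).
— Uma's accountant: object of the clause headed by 'informed'; is c-commanded by the pronoun; coreference would bind this R-expression — blocked (Principle C).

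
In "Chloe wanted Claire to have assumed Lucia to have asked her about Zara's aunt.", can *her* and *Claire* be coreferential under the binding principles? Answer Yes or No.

*Claire* is an R-expression; Principle C requires it to be free (not bound by any c-commanding expression).
— her: object of the clause headed by 'asked'; the pronoun does not c-command the R-expression — coreference allowed.

Yes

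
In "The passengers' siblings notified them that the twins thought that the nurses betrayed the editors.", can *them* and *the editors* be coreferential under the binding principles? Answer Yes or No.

*the editors* is an R-expression; Principle C requires it to be free (not bound by any c-commanding expression).
— them: object of the matrix clause; the pronoun c-commands the R-expression — coreference blocked (Principle C).

No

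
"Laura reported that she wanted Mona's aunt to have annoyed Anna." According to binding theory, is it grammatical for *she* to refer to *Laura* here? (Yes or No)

*Laura* is an R-expression; Principle C requires it to be free (not bound by any c-commanding expression).
— she: subject of the clause headed by 'wanted'; the pronoun does not c-command the R-expression — coreference allowed.

Yes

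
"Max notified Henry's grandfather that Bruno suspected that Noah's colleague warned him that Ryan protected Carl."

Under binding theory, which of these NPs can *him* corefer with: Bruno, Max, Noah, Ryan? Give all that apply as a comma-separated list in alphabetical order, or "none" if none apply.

*him* is a pronoun; Principle B requires it to be free in its binding domain — the clause headed by 'warned'.
— Bruno: subject of the clause headed by 'suspected'; c-commands the pronoun but lies outside its binding domain — allowed.
— Max: subject of the matrix clause; c-commands the pronoun but lies outside its binding domain — allowed.
— Noah: possessor inside the subject DP of the clause headed by 'warned'; does not c-command the pronoun — Principle B does not apply; allowed.
— Ryan: subject of the clause headed by 'protected'; is c-commanded by the pronoun; coreference would bind this R-expression — blocked (Principle C).

Bruno, Max, Noah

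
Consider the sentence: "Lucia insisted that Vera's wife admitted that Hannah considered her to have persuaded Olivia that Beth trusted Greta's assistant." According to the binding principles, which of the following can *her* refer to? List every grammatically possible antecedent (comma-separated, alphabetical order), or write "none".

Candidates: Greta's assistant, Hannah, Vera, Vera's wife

*her* is a pronoun; Principle B requires it to be free in its binding domain — the clause headed by 'considered'.
— Greta's assistant: object of the clause headed by 'trusted'; is c-commanded by the pronoun; coreference would bind this R-expression — blocked (Principle C).
— Hannah: subject of the clause headed by 'considered'; c-commands the pronoun within its binding domain — blocked (Principle B).
— Vera: possessor inside the subject DP of the clause headed by 'admitted'; does not c-command the pronoun — Principle B does not apply; allowed.
— Vera's wife: subject of the clause headed by 'admitted'; c-commands the pronoun but lies outside its binding domain — allowed.

Vera, Vera's wife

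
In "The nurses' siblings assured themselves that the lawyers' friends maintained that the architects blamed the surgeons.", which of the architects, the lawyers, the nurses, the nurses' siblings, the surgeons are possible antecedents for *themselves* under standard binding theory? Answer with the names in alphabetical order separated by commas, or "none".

*themselves* is a reflexive; Principle A requires it to be bound within its binding domain — the matrix clause.
— the architects: subject of the clause headed by 'blamed'; does not c-command the reflexive — cannot bind it (Principle A).
— the lawyers: possessor inside the subject DP of the clause headed by 'maintained'; does not c-command the reflexive — cannot bind it (Principle A).
— the nurses: possessor inside the subject DP of the matrix clause; does not c-command the reflexive — cannot bind it (Principle A).
— the nurses' siblings: subject of the matrix clause; c-commands the reflexive within its binding domain — allowed (Principle A).
— the surgeons: object of the clause headed by 'blamed'; does not c-command the reflexive — cannot bind it (Principle A).

the nurses' siblings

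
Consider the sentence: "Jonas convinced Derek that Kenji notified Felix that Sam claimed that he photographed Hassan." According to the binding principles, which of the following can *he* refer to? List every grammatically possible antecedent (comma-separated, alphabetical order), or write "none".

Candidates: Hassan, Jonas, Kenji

Jonas, Kenji

*he* is a pronoun; Principle B requires it to be free in its binding domain — the clause headed by 'photographed'.
— Hassan: object of the clause headed by 'photographed'; is c-commanded by the pronoun; coreference would bind this R-expression — blocked (Principle C).
— Jonas: subject of the matrix clause; c-commands the pronoun but lies outside its binding domain — allowed.
— Kenji: subject of the clause headed by 'notified'; c-commands the pronoun but lies outside its binding domain — allowed.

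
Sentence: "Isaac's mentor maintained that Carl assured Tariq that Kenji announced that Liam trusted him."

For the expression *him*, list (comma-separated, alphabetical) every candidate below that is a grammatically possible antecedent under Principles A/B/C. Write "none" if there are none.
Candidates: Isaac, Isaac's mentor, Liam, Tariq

*him* is a pronoun; Principle B requires it to be free in its binding domain — the clause headed by 'trusted'.
— Isaac: possessor inside the subject DP of the matrix clause; does not c-command the pronoun — Principle B does not apply; allowed.
— Isaac's mentor: subject of the matrix clause; c-commands the pronoun but lies outside its binding domain — allowed.
— Liam: subject of the clause headed by 'trusted'; c-commands the pronoun within its binding domain — blocked (Principle B).
— Tariq: object of the clause headed by 'assured'; c-commands the pronoun but lies outside its binding domain — allowed.

Isaac, Isaac's mentor, Tariq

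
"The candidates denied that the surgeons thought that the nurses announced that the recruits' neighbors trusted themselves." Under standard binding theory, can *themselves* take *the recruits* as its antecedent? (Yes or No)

No

*themselves* is a reflexive; Principle A requires it to be bound within its binding domain — the clause headed by 'trusted'.
— the recruits: possessor inside the subject DP of the clause headed by 'trusted'; does not c-command the reflexive — cannot bind it (Principle A).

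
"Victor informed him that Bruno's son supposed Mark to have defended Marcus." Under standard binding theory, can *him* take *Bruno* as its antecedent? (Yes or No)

*him* is a pronoun; Principle B requires it to be free in its binding domain — the matrix clause.
— Bruno: possessor inside the subject DP of the clause headed by 'supposed'; is c-commanded by the pronoun; coreference would bind this R-expression — blocked (Principle C).

No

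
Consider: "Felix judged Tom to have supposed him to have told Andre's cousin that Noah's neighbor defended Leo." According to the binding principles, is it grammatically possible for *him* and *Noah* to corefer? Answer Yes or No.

No

*him* is a pronoun; Principle B requires it to be free in its binding domain — the clause headed by 'supposed'.
— Noah: possessor inside the subject DP of the clause headed by 'defended'; is c-commanded by the pronoun; coreference would bind this R-expression — blocked (Principle C).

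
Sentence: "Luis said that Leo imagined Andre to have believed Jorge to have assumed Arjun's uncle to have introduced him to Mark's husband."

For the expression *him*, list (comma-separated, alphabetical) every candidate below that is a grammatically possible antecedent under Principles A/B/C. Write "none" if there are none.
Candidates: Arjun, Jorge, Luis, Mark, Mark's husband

*him* is a pronoun; Principle B requires it to be free in its binding domain — the clause headed by 'introduced'.
— Arjun: possessor inside the subject DP of the clause headed by 'introduced'; does not c-command the pronoun — Principle B does not apply; allowed.
— Jorge: subject of the clause headed by 'assumed'; c-commands the pronoun but lies outside its binding domain — allowed.
— Luis: subject of the matrix clause; c-commands the pronoun but lies outside its binding domain — allowed.
— Mark: possessor inside the second object DP of the clause headed by 'introduced'; is c-commanded by the pronoun; coreference would bind this R-expression — blocked (Principle C).
— Mark's husband: second object of the clause headed by 'introduced'; is c-commanded by the pronoun; coreference would bind this R-expression — blocked (Principle C).

Arjun, Jorge, Luis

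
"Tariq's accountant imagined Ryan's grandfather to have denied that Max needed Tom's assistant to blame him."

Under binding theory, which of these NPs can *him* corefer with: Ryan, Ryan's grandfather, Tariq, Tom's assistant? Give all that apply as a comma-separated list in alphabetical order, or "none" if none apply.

*him* is a pronoun; Principle B requires it to be free in its binding domain — the clause headed by 'blame'.
— Ryan: possessor inside the subject DP of the clause headed by 'denied'; does not c-command the pronoun — Principle B does not apply; allowed.
— Ryan's grandfather: subject of the clause headed by 'denied'; c-commands the pronoun but lies outside its binding domain — allowed.
— Tariq: possessor inside the subject DP of the matrix clause; does not c-command the pronoun — Principle B does not apply; allowed.
— Tom's assistant: subject of the clause headed by 'blame'; c-commands the pronoun within its binding domain — blocked (Principle B).

Ryan, Ryan's grandfather, Tariq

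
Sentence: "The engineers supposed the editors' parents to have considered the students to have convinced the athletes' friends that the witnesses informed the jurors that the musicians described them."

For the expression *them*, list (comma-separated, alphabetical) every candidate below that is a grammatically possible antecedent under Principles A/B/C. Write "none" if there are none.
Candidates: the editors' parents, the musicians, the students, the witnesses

*them* is a pronoun; Principle B requires it to be free in its binding domain — the clause headed by 'described'.
— the editors' parents: subject of the clause headed by 'considered'; c-commands the pronoun but lies outside its binding domain — allowed.
— the musicians: subject of the clause headed by 'described'; c-commands the pronoun within its binding domain — blocked (Principle B).
— the students: subject of the clause headed by 'convinced'; c-commands the pronoun but lies outside its binding domain — allowed.
— the witnesses: subject of the clause headed by 'informed'; c-commands the pronoun but lies outside its binding domain — allowed.

the editors' parents, the students, the witnesses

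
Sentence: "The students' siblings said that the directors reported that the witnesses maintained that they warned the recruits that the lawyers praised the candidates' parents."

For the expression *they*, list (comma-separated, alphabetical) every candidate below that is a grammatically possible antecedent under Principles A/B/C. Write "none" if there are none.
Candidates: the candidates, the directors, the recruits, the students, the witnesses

the directors, the students, the witnesses

*they* is a pronoun; Principle B requires it to be free in its binding domain — the clause headed by 'warned'.
— the candidates: possessor inside the object DP of the clause headed by 'praised'; is c-commanded by the pronoun; coreference would bind this R-expression — blocked (Principle C).
— the directors: subject of the clause headed by 'reported'; c-commands the pronoun but lies outside its binding domain — allowed.
— the recruits: object of the clause headed by 'warned'; is c-commanded by the pronoun; coreference would bind this R-expression — blocked (Principle C).
— the students: possessor inside the subject DP of the matrix clause; does not c-command the pronoun — Principle B does not apply; allowed.
— the witnesses: subject of the clause headed by 'maintained'; c-commands the pronoun but lies outside its binding domain — allowed.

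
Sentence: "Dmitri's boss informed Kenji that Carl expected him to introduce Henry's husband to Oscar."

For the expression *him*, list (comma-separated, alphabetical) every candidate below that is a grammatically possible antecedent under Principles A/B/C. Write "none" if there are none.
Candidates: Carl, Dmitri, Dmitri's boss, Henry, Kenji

*him* is a pronoun; Principle B requires it to be free in its binding domain — the clause headed by 'expected'.
— Carl: subject of the clause headed by 'expected'; c-commands the pronoun within its binding domain — blocked (Principle B).
— Dmitri: possessor inside the subject DP of the matrix clause; does not c-command the pronoun — Principle B does not apply; allowed.
— Dmitri's boss: subject of the matrix clause; c-commands the pronoun but lies outside its binding domain — allowed.
— Henry: possessor inside the object DP of the clause headed by 'introduce'; is c-commanded by the pronoun; coreference would bind this R-expression — blocked (Principle C).
— Kenji: object of the matrix clause; c-commands the pronoun but lies outside its binding domain — allowed.

Dmitri, Dmitri's boss, Kenji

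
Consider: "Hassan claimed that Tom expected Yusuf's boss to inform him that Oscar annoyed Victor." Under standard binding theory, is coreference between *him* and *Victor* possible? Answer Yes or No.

No

*Victor* is an R-expression; Principle C requires it to be free (not bound by any c-commanding expression).
— him: object of the clause headed by 'inform'; the pronoun c-commands the R-expression — coreference blocked (Principle C).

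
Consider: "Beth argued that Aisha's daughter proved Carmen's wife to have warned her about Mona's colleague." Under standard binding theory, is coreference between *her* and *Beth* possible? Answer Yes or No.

Yes

*Beth* is an R-expression; Principle C requires it to be free (not bound by any c-commanding expression).
— her: object of the clause headed by 'warned'; the pronoun does not c-command the R-expression — coreference allowed.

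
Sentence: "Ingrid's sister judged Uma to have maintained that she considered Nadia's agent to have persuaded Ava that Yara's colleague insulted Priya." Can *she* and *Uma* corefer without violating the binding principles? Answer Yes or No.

*Uma* is an R-expression; Principle C requires it to be free (not bound by any c-commanding expression).
— she: subject of the clause headed by 'considered'; the pronoun does not c-command the R-expression — coreference allowed.

Yes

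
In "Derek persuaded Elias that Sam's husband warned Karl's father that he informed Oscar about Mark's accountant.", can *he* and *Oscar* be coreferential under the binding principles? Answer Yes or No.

No

*Oscar* is an R-expression; Principle C requires it to be free (not bound by any c-commanding expression).
— he: subject of the clause headed by 'informed'; the pronoun c-commands the R-expression — coreference blocked (Principle C).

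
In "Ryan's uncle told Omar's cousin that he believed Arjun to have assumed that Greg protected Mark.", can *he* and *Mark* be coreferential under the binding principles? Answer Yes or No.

*Mark* is an R-expression; Principle C requires it to be free (not bound by any c-commanding expression).
— he: subject of the clause headed by 'believed'; the pronoun c-commands the R-expression — coreference blocked (Principle C).

No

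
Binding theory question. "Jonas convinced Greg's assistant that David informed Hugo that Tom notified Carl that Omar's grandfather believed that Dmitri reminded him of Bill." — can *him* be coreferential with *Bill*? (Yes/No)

No

*him* is a pronoun; Principle B requires it to be free in its binding domain — the clause headed by 'reminded'.
— Bill: second object of the clause headed by 'reminded'; is c-commanded by the pronoun; coreference would bind this R-expression — blocked (Principle C).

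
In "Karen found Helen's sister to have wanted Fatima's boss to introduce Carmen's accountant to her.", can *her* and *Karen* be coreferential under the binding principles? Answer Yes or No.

Yes

*Karen* is an R-expression; Principle C requires it to be free (not bound by any c-commanding expression).
— her: second object of the clause headed by 'introduce'; the pronoun does not c-command the R-expression — coreference allowed.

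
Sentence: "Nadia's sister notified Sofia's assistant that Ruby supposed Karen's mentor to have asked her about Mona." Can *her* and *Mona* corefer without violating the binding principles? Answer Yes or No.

*Mona* is an R-expression; Principle C requires it to be free (not bound by any c-commanding expression).
— her: object of the clause headed by 'asked'; the pronoun c-commands the R-expression — coreference blocked (Principle C).

No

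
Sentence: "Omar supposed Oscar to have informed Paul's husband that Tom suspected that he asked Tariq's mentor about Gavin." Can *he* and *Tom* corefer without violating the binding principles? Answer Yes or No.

Yes

*Tom* is an R-expression; Principle C requires it to be free (not bound by any c-commanding expression).
— he: subject of the clause headed by 'asked'; the pronoun does not c-command the R-expression — coreference allowed.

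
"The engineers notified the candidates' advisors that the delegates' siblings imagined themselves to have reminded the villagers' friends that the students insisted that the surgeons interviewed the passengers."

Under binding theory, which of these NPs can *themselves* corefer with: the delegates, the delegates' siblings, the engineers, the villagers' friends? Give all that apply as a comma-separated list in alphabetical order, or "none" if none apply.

*themselves* is a reflexive; Principle A requires it to be bound within its binding domain — the clause headed by 'imagined'.
— the delegates: possessor inside the subject DP of the clause headed by 'imagined'; does not c-command the reflexive — cannot bind it (Principle A).
— the delegates' siblings: subject of the clause headed by 'imagined'; c-commands the reflexive within its binding domain — allowed (Principle A).
— the engineers: subject of the matrix clause; c-commands the reflexive but lies outside its binding domain — cannot bind it (Principle A).
— the villagers' friends: object of the clause headed by 'reminded'; does not c-command the reflexive — cannot bind it (Principle A).

the delegates' siblings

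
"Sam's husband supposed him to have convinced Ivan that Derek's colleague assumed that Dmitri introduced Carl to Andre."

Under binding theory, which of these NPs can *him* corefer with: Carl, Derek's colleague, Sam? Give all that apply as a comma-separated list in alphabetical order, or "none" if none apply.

Sam

*him* is a pronoun; Principle B requires it to be free in its binding domain — the matrix clause.
— Carl: object of the clause headed by 'introduced'; is c-commanded by the pronoun; coreference would bind this R-expression — blocked (Principle C).
— Derek's colleague: subject of the clause headed by 'assumed'; is c-commanded by the pronoun; coreference would bind this R-expression — blocked (Principle C).
— Sam: possessor inside the subject DP of the matrix clause; does not c-command the pronoun — Principle B does not apply; allowed.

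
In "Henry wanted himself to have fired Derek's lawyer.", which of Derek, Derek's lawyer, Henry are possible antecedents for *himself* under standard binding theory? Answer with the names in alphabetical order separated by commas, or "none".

*himself* is a reflexive; Principle A requires it to be bound within its binding domain — the matrix clause.
— Derek: possessor inside the object DP of the clause headed by 'fired'; does not c-command the reflexive — cannot bind it (Principle A).
— Derek's lawyer: object of the clause headed by 'fired'; does not c-command the reflexive — cannot bind it (Principle A).
— Henry: subject of the matrix clause; c-commands the reflexive within its binding domain — allowed (Principle A).

Henry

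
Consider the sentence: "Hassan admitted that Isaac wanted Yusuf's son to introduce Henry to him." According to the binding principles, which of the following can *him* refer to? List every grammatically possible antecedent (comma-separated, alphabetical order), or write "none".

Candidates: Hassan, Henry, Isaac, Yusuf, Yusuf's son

Hassan, Isaac, Yusuf

*him* is a pronoun; Principle B requires it to be free in its binding domain — the clause headed by 'introduce'.
— Hassan: subject of the matrix clause; c-commands the pronoun but lies outside its binding domain — allowed.
— Henry: object of the clause headed by 'introduce'; c-commands the pronoun within its binding domain — blocked (Principle B).
— Isaac: subject of the clause headed by 'wanted'; c-commands the pronoun but lies outside its binding domain — allowed.
— Yusuf: possessor inside the subject DP of the clause headed by 'introduce'; does not c-command the pronoun — Principle B does not apply; allowed.
— Yusuf's son: subject of the clause headed by 'introduce'; c-commands the pronoun within its binding domain — blocked (Principle B).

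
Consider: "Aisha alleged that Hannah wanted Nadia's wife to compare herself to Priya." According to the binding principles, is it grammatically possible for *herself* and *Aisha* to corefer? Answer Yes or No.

*herself* is a reflexive; Principle A requires it to be bound within its binding domain — the clause headed by 'compare'.
— Aisha: subject of the matrix clause; c-commands the reflexive but lies outside its binding domain — cannot bind it (Principle A).

No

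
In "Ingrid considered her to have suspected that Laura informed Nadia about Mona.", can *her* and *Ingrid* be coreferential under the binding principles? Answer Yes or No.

No

*Ingrid* is an R-expression; Principle C requires it to be free (not bound by any c-commanding expression).
— her: subject of the clause headed by 'suspected'; the R-expression locally c-commands the pronoun — coreference blocked (Principle B on the pronoun).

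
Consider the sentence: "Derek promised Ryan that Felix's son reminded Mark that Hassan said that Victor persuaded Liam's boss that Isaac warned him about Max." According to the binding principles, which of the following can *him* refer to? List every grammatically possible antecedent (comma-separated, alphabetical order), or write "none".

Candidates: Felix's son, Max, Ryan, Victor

Felix's son, Ryan, Victor

*him* is a pronoun; Principle B requires it to be free in its binding domain — the clause headed by 'warned'.
— Felix's son: subject of the clause headed by 'reminded'; c-commands the pronoun but lies outside its binding domain — allowed.
— Max: second object of the clause headed by 'warned'; is c-commanded by the pronoun; coreference would bind this R-expression — blocked (Principle C).
— Ryan: object of the matrix clause; c-commands the pronoun but lies outside its binding domain — allowed.
— Victor: subject of the clause headed by 'persuaded'; c-commands the pronoun but lies outside its binding domain — allowed.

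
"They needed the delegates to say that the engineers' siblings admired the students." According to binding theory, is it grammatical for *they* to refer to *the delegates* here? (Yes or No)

*the delegates* is an R-expression; Principle C requires it to be free (not bound by any c-commanding expression).
— they: subject of the matrix clause; the pronoun c-commands the R-expression — coreference blocked (Principle C).

No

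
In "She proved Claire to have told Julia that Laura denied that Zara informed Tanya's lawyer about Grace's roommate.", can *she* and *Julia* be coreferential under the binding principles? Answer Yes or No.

No

*Julia* is an R-expression; Principle C requires it to be free (not bound by any c-commanding expression).
— she: subject of the matrix clause; the pronoun c-commands the R-expression — coreference blocked (Principle C).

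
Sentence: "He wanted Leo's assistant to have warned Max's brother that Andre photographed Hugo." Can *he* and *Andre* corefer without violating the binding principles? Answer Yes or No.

*Andre* is an R-expression; Principle C requires it to be free (not bound by any c-commanding expression).
— he: subject of the matrix clause; the pronoun c-commands the R-expression — coreference blocked (Principle C).

No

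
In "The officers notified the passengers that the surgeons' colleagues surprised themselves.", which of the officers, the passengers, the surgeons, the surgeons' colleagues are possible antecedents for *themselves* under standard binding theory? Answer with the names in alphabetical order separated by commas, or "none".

*themselves* is a reflexive; Principle A requires it to be bound within its binding domain — the clause headed by 'surprised'.
— the officers: subject of the matrix clause; c-commands the reflexive but lies outside its binding domain — cannot bind it (Principle A).
— the passengers: object of the matrix clause; c-commands the reflexive but lies outside its binding domain — cannot bind it (Principle A).
— the surgeons: possessor inside the subject DP of the clause headed by 'surprised'; does not c-command the reflexive — cannot bind it (Principle A).
— the surgeons' colleagues: subject of the clause headed by 'surprised'; c-commands the reflexive within its binding domain — allowed (Principle A).

the surgeons' colleagues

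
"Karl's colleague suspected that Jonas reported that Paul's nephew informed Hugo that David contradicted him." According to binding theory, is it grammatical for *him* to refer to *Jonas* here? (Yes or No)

Yes

*Jonas* is an R-expression; Principle C requires it to be free (not bound by any c-commanding expression).
— him: object of the clause headed by 'contradicted'; the pronoun does not c-command the R-expression — coreference allowed.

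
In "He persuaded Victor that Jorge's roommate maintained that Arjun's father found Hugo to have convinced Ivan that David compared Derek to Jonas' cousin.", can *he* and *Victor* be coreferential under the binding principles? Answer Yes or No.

*Victor* is an R-expression; Principle C requires it to be free (not bound by any c-commanding expression).
— he: subject of the matrix clause; the pronoun c-commands the R-expression — coreference blocked (Principle C).

No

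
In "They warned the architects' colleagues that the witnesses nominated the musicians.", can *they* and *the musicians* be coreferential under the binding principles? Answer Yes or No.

No

*the musicians* is an R-expression; Principle C requires it to be free (not bound by any c-commanding expression).
— they: subject of the matrix clause; the pronoun c-commands the R-expression — coreference blocked (Principle C).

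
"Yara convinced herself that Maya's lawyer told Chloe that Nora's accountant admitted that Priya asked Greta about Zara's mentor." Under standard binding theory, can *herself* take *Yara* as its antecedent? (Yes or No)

Yes

*herself* is a reflexive; Principle A requires it to be bound within its binding domain — the matrix clause.
— Yara: subject of the matrix clause; c-commands the reflexive within its binding domain — allowed (Principle A).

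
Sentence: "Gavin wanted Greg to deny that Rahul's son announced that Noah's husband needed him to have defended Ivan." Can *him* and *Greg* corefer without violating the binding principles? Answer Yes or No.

*Greg* is an R-expression; Principle C requires it to be free (not bound by any c-commanding expression).
— him: subject of the clause headed by 'defended'; the pronoun does not c-command the R-expression — coreference allowed.

Yes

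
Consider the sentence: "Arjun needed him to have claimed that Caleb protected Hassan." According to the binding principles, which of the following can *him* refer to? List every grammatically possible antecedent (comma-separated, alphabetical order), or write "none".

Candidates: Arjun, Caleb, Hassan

none

*him* is a pronoun; Principle B requires it to be free in its binding domain — the matrix clause.
— Arjun: subject of the matrix clause; c-commands the pronoun within its binding domain — blocked (Principle B).
— Caleb: subject of the clause headed by 'protected'; is c-commanded by the pronoun; coreference would bind this R-expression — blocked (Principle C).
— Hassan: object of the clause headed by 'protected'; is c-commanded by the pronoun; coreference would bind this R-expression — blocked (Principle C).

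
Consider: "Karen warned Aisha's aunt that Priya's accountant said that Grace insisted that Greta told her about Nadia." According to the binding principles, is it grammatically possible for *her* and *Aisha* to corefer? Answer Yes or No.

*her* is a pronoun; Principle B requires it to be free in its binding domain — the clause headed by 'told'.
— Aisha: possessor inside the object DP of the matrix clause; does not c-command the pronoun — Principle B does not apply; allowed.

Yes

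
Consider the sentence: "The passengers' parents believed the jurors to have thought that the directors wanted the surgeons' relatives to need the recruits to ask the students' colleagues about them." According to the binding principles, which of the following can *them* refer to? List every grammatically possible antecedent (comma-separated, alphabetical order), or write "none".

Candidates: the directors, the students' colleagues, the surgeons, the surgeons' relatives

*them* is a pronoun; Principle B requires it to be free in its binding domain — the clause headed by 'ask'.
— the directors: subject of the clause headed by 'wanted'; c-commands the pronoun but lies outside its binding domain — allowed.
— the students' colleagues: object of the clause headed by 'ask'; c-commands the pronoun within its binding domain — blocked (Principle B).
— the surgeons: possessor inside the subject DP of the clause headed by 'need'; does not c-command the pronoun — Principle B does not apply; allowed.
— the surgeons' relatives: subject of the clause headed by 'need'; c-commands the pronoun but lies outside its binding domain — allowed.

the directors, the surgeons, the surgeons' relatives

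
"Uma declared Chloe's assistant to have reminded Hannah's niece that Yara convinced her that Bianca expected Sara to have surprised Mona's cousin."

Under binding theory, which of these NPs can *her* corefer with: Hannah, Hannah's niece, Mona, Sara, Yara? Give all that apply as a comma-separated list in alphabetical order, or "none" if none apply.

*her* is a pronoun; Principle B requires it to be free in its binding domain — the clause headed by 'convinced'.
— Hannah: possessor inside the object DP of the clause headed by 'reminded'; does not c-command the pronoun — Principle B does not apply; allowed.
— Hannah's niece: object of the clause headed by 'reminded'; c-commands the pronoun but lies outside its binding domain — allowed.
— Mona: possessor inside the object DP of the clause headed by 'surprised'; is c-commanded by the pronoun; coreference would bind this R-expression — blocked (Principle C).
— Sara: subject of the clause headed by 'surprised'; is c-commanded by the pronoun; coreference would bind this R-expression — blocked (Principle C).
— Yara: subject of the clause headed by 'convinced'; c-commands the pronoun within its binding domain — blocked (Principle B).

Hannah, Hannah's niece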